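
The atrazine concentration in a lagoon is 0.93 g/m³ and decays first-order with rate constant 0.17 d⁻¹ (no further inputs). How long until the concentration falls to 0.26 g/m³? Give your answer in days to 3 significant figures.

t = ln(C₀/C)/k = ln(0.93/0.26)/0.17 = 1.275/0.17 = 7.497 d.

7.50 d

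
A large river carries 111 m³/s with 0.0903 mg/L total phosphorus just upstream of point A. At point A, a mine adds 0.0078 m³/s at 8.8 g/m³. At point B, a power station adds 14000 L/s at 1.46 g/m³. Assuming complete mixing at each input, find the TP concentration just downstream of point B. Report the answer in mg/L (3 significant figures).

After input A: C = (111·0.0903 + 0.0078·8.8) / 111 = 0.09091 mg/L.
14000 L/s = 14 m³/s.
After input B: C = (111·0.09091 + 14·1.46) / 125 = 0.2442 mg/L.

0.244 mg/L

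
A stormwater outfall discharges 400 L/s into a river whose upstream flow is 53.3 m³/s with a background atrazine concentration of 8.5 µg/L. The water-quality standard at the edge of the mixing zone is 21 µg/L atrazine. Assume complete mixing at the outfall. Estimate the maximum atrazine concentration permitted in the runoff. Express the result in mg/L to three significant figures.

1.69 mg/L

400 L/s = 0.4 m³/s.
8.5 µg/L = 0.0085 mg/L.
21 µg/L = 0.021 mg/L.
Mass balance: 0.021·53.7 = 0.4·Cₑ + 53.3·0.0085.
Cₑ = (1.128 − 0.4531) / 0.4 = 1.687 mg/L.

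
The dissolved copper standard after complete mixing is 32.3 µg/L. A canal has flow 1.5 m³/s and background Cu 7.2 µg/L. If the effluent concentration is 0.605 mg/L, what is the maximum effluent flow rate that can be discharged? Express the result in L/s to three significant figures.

7.2 µg/L = 0.0072 mg/L.
32.3 µg/L = 0.0323 mg/L.
Mass balance at complete mixing: C_std·(Q_w + Q_r) = Q_w·C_e + Q_r·C_b.
Rearranging, Q_w = Q_r·(C_std − C_b)/(C_e − C_std) = 1.5·(0.0323 − 0.0072) / (0.605 − 0.0323) = 0.06574 m³/s.
= 65.74 L/s.

65.7 L/s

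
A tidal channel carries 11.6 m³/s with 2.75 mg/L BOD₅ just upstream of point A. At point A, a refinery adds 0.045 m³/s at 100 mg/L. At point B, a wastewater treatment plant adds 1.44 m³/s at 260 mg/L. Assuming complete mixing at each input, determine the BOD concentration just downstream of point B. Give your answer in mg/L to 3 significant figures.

After input A: C = (11.6·2.75 + 0.045·100) / 11.64 = 3.126 mg/L.
After input B: C = (11.64·3.126 + 1.44·260) / 13.08 = 31.39 mg/L.

31.4 mg/L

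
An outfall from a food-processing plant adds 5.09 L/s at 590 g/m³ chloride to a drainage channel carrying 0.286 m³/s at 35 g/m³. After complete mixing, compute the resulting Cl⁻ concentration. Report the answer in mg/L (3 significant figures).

5.09 L/s = 0.00509 m³/s.
Flow-weighted mixing gives C = (0.00509·590 + 0.286·35) / (0.00509 + 0.286) = 13.01/0.2911 = 44.7 mg/L.

44.7 mg/L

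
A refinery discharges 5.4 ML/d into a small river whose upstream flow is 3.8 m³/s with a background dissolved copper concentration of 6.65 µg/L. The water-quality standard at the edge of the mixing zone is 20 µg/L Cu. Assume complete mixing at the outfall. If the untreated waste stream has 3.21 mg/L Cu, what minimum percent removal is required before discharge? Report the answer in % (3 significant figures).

5.4 ML/d = 0.0625 m³/s.
6.65 µg/L = 0.00665 mg/L.
20 µg/L = 0.02 mg/L.
Mass balance: 0.02·3.862 = 0.0625·Cₑ + 3.8·0.00665.
Cₑ = (0.07725 − 0.02527) / 0.0625 = 0.8317 mg/L.
Required removal = 1 − 0.8317/3.21 = 74.09 %.

74.1 %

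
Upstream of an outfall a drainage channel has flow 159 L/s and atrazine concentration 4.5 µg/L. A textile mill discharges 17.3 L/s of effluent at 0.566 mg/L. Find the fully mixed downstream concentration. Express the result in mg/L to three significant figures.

0.0596 mg/L

17.3 L/s = 0.0173 m³/s.
159 L/s = 0.159 m³/s.
4.5 µg/L = 0.0045 mg/L.
By mass balance at complete mixing, C = (0.0173·0.566 + 0.159·0.0045) / (0.0173 + 0.159) = 0.01051/0.1763 = 0.0596 mg/L.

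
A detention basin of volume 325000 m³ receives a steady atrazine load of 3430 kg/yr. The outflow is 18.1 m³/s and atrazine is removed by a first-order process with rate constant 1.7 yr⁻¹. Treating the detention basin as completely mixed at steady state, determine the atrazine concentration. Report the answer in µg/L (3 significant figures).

Outflow Q = 18.1 m³/s × 3.156e+07 s/yr = 5.712e+08 m³/yr.
Steady-state CSTR mass balance: W = Q·C + k·V·C, so C = W/(Q + kV).
Q + kV = 5.712e+08 + 1.7·325000 = 5.717e+08 m³/yr.
C = 3430/5.717e+08 = 5.999e-06 kg/m³ = 0.005999 mg/L = 5.999 µg/L.

6.00 µg/L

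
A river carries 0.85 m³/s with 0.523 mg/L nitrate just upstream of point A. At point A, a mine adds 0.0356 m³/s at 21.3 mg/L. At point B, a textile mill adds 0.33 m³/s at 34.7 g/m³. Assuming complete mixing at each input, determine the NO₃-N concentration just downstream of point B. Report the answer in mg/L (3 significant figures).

10.4 mg/L

After input A: C = (0.85·0.523 + 0.0356·21.3) / 0.8856 = 1.358 mg/L.
After input B: C = (0.8856·1.358 + 0.33·34.7) / 1.216 = 10.41 mg/L.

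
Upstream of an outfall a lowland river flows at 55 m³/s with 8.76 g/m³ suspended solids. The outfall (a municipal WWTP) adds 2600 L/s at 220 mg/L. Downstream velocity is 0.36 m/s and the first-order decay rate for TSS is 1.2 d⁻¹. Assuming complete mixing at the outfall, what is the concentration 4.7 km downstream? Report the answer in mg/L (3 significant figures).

15.3 mg/L

2600 L/s = 2.6 m³/s.
After complete mixing, C₀ = (2.6·220 + 55·8.76) / 57.6 = 18.3 mg/L.
Travel time t = 4700 m / 0.36 m/s = 1.306e+04 s = 0.1511 d.
C = 18.3·exp(−1.2·0.1511) = 18.3·0.8342 = 15.26 mg/L.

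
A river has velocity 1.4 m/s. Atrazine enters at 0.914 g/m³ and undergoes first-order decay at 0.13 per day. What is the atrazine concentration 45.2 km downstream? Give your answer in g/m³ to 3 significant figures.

Travel time t = 45.2 km / 1.4 m/s = 4.52e+04/1.4 = 3.229e+04 s = 0.3737 d.
First-order decay: C = 0.914·exp(−0.13·0.3737) = 0.914·0.9526 = 0.8707 g/m³.

0.871 g/m³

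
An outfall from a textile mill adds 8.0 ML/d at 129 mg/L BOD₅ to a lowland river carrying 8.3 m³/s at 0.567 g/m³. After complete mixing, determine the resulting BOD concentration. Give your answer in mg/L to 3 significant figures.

1.98 mg/L

8.0 ML/d = 0.09259 m³/s.
By mass balance at complete mixing, C = (0.09259·129 + 8.3·0.567) / (0.09259 + 8.3) = 16.65/8.393 = 1.984 mg/L.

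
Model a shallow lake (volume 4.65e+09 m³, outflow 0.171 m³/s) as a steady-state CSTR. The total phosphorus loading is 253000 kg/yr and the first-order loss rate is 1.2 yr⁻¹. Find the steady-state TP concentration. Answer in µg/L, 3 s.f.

Outflow Q = 0.171 m³/s × 3.156e+07 s/yr = 5.396e+06 m³/yr.
Steady-state CSTR mass balance: W = Q·C + k·V·C, so C = W/(Q + kV).
Q + kV = 5.396e+06 + 1.2·4.65e+09 = 5.585e+09 m³/yr.
C = 253000/5.585e+09 = 4.53e-05 kg/m³ = 0.0453 mg/L = 45.3 µg/L.

45.3 µg/L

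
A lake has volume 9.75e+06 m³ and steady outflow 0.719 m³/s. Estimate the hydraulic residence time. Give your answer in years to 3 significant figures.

0.430 yr

Q = 0.719 m³/s × 3.156e+07 s/yr = 2.269e+07 m³/yr.
Hydraulic residence time τ = V/Q = 9.75e+06/2.269e+07 = 0.4297 yr.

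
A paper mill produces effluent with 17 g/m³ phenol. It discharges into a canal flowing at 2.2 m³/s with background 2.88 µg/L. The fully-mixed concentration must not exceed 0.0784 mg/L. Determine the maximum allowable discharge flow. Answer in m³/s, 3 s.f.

0.00982 m³/s

2.88 µg/L = 0.00288 mg/L.
Mass balance at complete mixing: C_std·(Q_w + Q_r) = Q_w·C_e + Q_r·C_b.
Rearranging, Q_w = Q_r·(C_std − C_b)/(C_e − C_std) = 2.2·(0.0784 − 0.00288) / (17 − 0.0784) = 0.009818 m³/s.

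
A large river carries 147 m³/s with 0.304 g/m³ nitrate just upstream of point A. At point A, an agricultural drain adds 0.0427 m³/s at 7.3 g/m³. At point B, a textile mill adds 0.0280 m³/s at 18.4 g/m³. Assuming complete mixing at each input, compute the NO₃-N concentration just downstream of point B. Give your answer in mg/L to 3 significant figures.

0.309 mg/L

After input A: C = (147·0.304 + 0.0427·7.3) / 147 = 0.306 mg/L.
After input B: C = (147·0.306 + 0.028·18.4) / 147.1 = 0.3095 mg/L.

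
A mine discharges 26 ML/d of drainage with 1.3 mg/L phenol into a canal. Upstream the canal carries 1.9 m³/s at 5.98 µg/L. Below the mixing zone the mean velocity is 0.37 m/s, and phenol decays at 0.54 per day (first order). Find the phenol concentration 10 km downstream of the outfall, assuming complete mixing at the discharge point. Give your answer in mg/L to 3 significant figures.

0.154 mg/L

26 ML/d = 0.3009 m³/s.
5.98 µg/L = 0.00598 mg/L.
After complete mixing, C₀ = (0.3009·1.3 + 1.9·0.00598) / 2.201 = 0.1829 mg/L.
Travel time t = 1e+04 m / 0.37 m/s = 2.703e+04 s = 0.3128 d.
C = 0.1829·exp(−0.54·0.3128) = 0.1829·0.8446 = 0.1545 mg/L.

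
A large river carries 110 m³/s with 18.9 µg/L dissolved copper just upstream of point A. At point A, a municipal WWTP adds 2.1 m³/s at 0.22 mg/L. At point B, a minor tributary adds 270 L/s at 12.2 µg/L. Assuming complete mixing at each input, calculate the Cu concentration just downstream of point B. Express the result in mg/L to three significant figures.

18.9 µg/L = 0.0189 mg/L.
After input A: C = (110·0.0189 + 2.1·0.22) / 112.1 = 0.02267 mg/L.
270 L/s = 0.27 m³/s.
12.2 µg/L = 0.0122 mg/L.
After input B: C = (112.1·0.02267 + 0.27·0.0122) / 112.4 = 0.02264 mg/L.

0.0226 mg/L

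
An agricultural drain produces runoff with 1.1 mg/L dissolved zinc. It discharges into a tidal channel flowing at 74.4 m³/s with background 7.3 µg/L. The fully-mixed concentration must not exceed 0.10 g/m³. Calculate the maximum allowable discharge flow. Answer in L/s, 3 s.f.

6900 L/s

7.3 µg/L = 0.0073 mg/L.
Mass balance at complete mixing: C_std·(Q_w + Q_r) = Q_w·C_e + Q_r·C_b.
Rearranging, Q_w = Q_r·(C_std − C_b)/(C_e − C_std) = 74.4·(0.1 − 0.0073) / (1.1 − 0.1) = 6.897 m³/s.
= 6897 L/s.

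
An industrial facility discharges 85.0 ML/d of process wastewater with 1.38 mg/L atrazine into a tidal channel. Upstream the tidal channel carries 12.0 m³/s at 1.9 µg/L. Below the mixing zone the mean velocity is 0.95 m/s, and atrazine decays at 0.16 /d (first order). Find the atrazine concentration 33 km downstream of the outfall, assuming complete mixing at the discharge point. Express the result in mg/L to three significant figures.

0.0997 mg/L

85.0 ML/d = 0.9838 m³/s.
1.9 µg/L = 0.0019 mg/L.
After complete mixing, C₀ = (0.9838·1.38 + 12·0.0019) / 12.98 = 0.1063 mg/L.
Travel time t = 3.3e+04 m / 0.95 m/s = 3.474e+04 s = 0.402 d.
C = 0.1063·exp(−0.16·0.402) = 0.1063·0.9377 = 0.0997 mg/L.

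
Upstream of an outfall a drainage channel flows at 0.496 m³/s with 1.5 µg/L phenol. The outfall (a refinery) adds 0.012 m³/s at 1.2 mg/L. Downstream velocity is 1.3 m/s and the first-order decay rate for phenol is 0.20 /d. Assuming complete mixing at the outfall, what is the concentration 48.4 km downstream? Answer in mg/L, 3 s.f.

1.5 µg/L = 0.0015 mg/L.
After complete mixing, C₀ = (0.012·1.2 + 0.496·0.0015) / 0.508 = 0.02981 mg/L.
Travel time t = 4.84e+04 m / 1.3 m/s = 3.723e+04 s = 0.4309 d.
C = 0.02981·exp(−0.20·0.4309) = 0.02981·0.9174 = 0.02735 mg/L.

0.0273 mg/L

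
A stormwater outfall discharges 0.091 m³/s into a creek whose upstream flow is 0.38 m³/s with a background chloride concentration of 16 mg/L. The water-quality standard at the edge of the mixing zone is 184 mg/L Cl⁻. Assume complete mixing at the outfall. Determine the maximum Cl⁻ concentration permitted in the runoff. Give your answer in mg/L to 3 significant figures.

Mass balance: 184·0.471 = 0.091·Cₑ + 0.38·16.
Cₑ = (86.66 − 6.08) / 0.091 = 885.5 mg/L.

886 mg/L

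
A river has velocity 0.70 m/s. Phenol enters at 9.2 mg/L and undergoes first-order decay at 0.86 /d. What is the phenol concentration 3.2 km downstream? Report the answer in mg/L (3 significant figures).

Travel time t = 3.2 km / 0.70 m/s = 3200/0.70 = 4571 s = 0.05291 d.
First-order decay: C = 9.2·exp(−0.86·0.05291) = 9.2·0.9555 = 8.791 mg/L.

8.79 mg/L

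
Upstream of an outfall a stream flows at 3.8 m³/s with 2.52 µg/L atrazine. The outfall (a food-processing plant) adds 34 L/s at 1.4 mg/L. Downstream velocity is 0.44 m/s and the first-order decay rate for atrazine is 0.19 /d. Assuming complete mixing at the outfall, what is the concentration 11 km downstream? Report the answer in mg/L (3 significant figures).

0.0141 mg/L

34 L/s = 0.034 m³/s.
2.52 µg/L = 0.00252 mg/L.
After complete mixing, C₀ = (0.034·1.4 + 3.8·0.00252) / 3.834 = 0.01491 mg/L.
Travel time t = 1.1e+04 m / 0.44 m/s = 2.5e+04 s = 0.2894 d.
C = 0.01491·exp(−0.19·0.2894) = 0.01491·0.9465 = 0.01412 mg/L.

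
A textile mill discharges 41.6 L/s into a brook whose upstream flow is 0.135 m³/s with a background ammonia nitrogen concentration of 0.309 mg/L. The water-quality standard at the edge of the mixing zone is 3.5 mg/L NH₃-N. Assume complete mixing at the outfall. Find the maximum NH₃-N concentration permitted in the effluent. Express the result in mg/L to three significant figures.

41.6 L/s = 0.0416 m³/s.
Mass balance: 3.5·0.1766 = 0.0416·Cₑ + 0.135·0.309.
Cₑ = (0.6181 − 0.04172) / 0.0416 = 13.86 mg/L.

13.9 mg/L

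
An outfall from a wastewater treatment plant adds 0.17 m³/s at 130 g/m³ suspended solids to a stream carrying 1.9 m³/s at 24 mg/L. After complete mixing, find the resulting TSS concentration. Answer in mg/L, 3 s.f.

Conservation of mass across the mixing zone: C = (0.17·130 + 1.9·24) / (0.17 + 1.9) = 67.7/2.07 = 32.71 mg/L.

32.7 mg/L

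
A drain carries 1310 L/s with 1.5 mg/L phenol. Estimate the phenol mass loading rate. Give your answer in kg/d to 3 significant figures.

170 kg/d

1310 L/s = 1.31 m³/s.
Mass flux = Q·C = 1.31 m³/s × 1.5 g/m³ = 1.965 g/s.
= 1.965 g/s × 86.4 = 169.8 kg/d.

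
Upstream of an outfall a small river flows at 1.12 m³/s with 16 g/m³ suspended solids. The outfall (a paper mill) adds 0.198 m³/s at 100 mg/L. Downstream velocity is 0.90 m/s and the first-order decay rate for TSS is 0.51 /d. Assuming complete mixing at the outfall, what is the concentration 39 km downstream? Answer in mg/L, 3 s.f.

After complete mixing, C₀ = (0.198·100 + 1.12·16) / 1.318 = 28.62 mg/L.
Travel time t = 3.9e+04 m / 0.90 m/s = 4.333e+04 s = 0.5015 d.
C = 28.62·exp(−0.51·0.5015) = 28.62·0.7743 = 22.16 mg/L.

22.2 mg/L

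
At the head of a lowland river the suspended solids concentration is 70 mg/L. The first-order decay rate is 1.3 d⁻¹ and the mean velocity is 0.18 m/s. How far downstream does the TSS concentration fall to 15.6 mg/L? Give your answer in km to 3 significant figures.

18.0 km

From C = C₀·e^(−kt), t = ln(C₀/C)/k = ln(70/15.6)/1.3 = 1.501/1.3 = 1.155 d.
Distance = v·t = 0.18 m/s × 9.977e+04 s = 1.796e+04 m = 17.96 km.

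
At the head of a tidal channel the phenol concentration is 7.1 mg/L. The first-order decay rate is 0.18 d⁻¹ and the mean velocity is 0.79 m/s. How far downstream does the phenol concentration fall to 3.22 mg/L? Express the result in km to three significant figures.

300 km

From C = C₀·e^(−kt), t = ln(C₀/C)/k = ln(7.1/3.22)/0.18 = 0.7907/0.18 = 4.393 d.
Distance = v·t = 0.79 m/s × 3.795e+05 s = 2.998e+05 m = 299.8 km.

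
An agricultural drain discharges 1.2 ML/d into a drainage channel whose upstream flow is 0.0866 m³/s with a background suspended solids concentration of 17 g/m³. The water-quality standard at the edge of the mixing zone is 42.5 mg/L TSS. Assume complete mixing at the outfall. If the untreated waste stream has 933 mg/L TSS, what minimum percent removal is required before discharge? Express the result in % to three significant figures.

78.4 %

1.2 ML/d = 0.01389 m³/s.
Mass balance: 42.5·0.1005 = 0.01389·Cₑ + 0.0866·17.
Cₑ = (4.271 − 1.472) / 0.01389 = 201.5 mg/L.
Required removal = 1 − 201.5/933 = 78.4 %.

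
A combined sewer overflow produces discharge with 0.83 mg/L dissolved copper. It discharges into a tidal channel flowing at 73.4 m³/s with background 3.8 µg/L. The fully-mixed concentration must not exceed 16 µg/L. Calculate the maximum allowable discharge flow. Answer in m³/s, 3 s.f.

1.10 m³/s

3.8 µg/L = 0.0038 mg/L.
16 µg/L = 0.016 mg/L.
Mass balance at complete mixing: C_std·(Q_w + Q_r) = Q_w·C_e + Q_r·C_b.
Rearranging, Q_w = Q_r·(C_std − C_b)/(C_e − C_std) = 73.4·(0.016 − 0.0038) / (0.83 − 0.016) = 1.1 m³/s.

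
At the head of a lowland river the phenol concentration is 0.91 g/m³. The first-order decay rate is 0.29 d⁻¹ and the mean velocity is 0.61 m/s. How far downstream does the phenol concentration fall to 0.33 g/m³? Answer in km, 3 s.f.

From C = C₀·e^(−kt), t = ln(C₀/C)/k = ln(0.91/0.33)/0.29 = 1.014/0.29 = 3.498 d.
Distance = v·t = 0.61 m/s × 3.022e+05 s = 1.843e+05 m = 184.3 km.

184 km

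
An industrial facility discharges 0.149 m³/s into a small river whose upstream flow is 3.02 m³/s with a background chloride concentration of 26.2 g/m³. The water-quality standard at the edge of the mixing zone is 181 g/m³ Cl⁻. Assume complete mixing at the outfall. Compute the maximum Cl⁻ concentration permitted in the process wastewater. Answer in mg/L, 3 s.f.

3320 mg/L

Mass balance: 181·3.169 = 0.149·Cₑ + 3.02·26.2.
Cₑ = (573.6 − 79.12) / 0.149 = 3319 mg/L.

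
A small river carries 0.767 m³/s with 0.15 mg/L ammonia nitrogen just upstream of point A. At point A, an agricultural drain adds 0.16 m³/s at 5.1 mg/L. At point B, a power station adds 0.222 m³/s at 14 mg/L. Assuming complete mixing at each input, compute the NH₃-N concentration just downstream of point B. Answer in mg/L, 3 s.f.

After input A: C = (0.767·0.15 + 0.16·5.1) / 0.927 = 1.004 mg/L.
After input B: C = (0.927·1.004 + 0.222·14) / 1.149 = 3.515 mg/L.

3.52 mg/L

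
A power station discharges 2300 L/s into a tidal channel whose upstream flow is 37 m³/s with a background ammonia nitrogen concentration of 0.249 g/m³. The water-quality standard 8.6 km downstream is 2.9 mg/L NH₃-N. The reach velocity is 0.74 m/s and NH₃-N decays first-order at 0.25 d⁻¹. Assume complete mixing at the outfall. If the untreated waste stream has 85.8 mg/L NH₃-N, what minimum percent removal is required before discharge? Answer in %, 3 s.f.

2300 L/s = 2.3 m³/s.
Travel time to the compliance point: t = 8600/0.74 = 1.162e+04 s = 0.1345 d; decay factor exp(−0.25·0.1345) = 0.9669.
So the concentration just after mixing may be at most 2.9/0.9669 = 2.999 mg/L.
Mass balance: 2.999·39.3 = 2.3·Cₑ + 37·0.249.
Cₑ = (117.9 − 9.213) / 2.3 = 47.24 mg/L.
Required removal = 1 − 47.24/85.8 = 44.94 %.

44.9 %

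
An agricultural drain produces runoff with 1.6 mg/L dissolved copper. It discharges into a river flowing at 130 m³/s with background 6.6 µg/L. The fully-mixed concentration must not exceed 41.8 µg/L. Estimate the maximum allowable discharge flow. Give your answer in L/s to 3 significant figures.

2940 L/s

6.6 µg/L = 0.0066 mg/L.
41.8 µg/L = 0.0418 mg/L.
Mass balance at complete mixing: C_std·(Q_w + Q_r) = Q_w·C_e + Q_r·C_b.
Rearranging, Q_w = Q_r·(C_std − C_b)/(C_e − C_std) = 130·(0.0418 − 0.0066) / (1.6 − 0.0418) = 2.937 m³/s.
= 2937 L/s.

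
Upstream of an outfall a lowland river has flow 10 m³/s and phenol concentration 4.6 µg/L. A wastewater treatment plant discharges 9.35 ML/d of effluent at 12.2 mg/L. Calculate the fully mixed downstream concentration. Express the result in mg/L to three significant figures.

0.135 mg/L

9.35 ML/d = 0.1082 m³/s.
4.6 µg/L = 0.0046 mg/L.
Flow-weighted mixing gives C = (0.1082·12.2 + 10·0.0046) / (0.1082 + 10) = 1.366/10.11 = 0.1352 mg/L.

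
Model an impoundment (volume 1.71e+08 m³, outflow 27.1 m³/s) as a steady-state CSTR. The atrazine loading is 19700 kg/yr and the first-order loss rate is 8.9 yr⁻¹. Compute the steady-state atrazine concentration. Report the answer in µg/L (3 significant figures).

8.29 µg/L

Outflow Q = 27.1 m³/s × 3.156e+07 s/yr = 8.552e+08 m³/yr.
Steady-state CSTR mass balance: W = Q·C + k·V·C, so C = W/(Q + kV).
Q + kV = 8.552e+08 + 8.9·1.71e+08 = 2.377e+09 m³/yr.
C = 19700/2.377e+09 = 8.287e-06 kg/m³ = 0.008287 mg/L = 8.287 µg/L.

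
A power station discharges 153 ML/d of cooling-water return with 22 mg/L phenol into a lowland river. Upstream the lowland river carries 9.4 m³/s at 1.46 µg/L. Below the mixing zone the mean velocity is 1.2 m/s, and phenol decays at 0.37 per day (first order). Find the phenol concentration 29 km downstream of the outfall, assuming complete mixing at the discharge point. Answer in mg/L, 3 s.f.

153 ML/d = 1.771 m³/s.
1.46 µg/L = 0.00146 mg/L.
After complete mixing, C₀ = (1.771·22 + 9.4·0.00146) / 11.17 = 3.489 mg/L.
Travel time t = 2.9e+04 m / 1.2 m/s = 2.417e+04 s = 0.2797 d.
C = 3.489·exp(−0.37·0.2797) = 3.489·0.9017 = 3.146 mg/L.

3.15 mg/L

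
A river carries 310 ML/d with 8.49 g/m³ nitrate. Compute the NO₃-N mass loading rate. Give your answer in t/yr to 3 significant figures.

310 ML/d = 3.588 m³/s.
Mass flux = Q·C = 3.588 m³/s × 8.49 g/m³ = 30.46 g/s.
= 30.46 g/s × 31.56 = 961.3 t/yr.

961 t/yr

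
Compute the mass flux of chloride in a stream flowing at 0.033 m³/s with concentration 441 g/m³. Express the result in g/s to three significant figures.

Mass flux = Q·C = 0.033 m³/s × 441 g/m³ = 14.55 g/s.

14.6 g/s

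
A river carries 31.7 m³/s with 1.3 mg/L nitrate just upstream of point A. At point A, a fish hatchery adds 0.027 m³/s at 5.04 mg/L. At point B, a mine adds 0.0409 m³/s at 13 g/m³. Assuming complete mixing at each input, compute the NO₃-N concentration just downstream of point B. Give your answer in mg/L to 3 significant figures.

After input A: C = (31.7·1.3 + 0.027·5.04) / 31.73 = 1.303 mg/L.
After input B: C = (31.73·1.303 + 0.0409·13) / 31.77 = 1.318 mg/L.

1.32 mg/L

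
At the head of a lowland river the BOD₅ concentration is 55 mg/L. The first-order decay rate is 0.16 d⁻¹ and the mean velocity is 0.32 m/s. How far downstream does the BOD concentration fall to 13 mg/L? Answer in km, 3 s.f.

249 km

From C = C₀·e^(−kt), t = ln(C₀/C)/k = ln(55/13)/0.16 = 1.442/0.16 = 9.015 d.
Distance = v·t = 0.32 m/s × 7.789e+05 s = 2.492e+05 m = 249.2 km.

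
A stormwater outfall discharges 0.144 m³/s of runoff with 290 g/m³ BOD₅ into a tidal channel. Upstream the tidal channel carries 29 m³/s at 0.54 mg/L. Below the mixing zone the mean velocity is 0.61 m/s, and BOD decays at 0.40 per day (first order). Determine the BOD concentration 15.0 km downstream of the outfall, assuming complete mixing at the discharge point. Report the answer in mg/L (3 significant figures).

1.76 mg/L

After complete mixing, C₀ = (0.144·290 + 29·0.54) / 29.14 = 1.97 mg/L.
Travel time t = 1.5e+04 m / 0.61 m/s = 2.459e+04 s = 0.2846 d.
C = 1.97·exp(−0.40·0.2846) = 1.97·0.8924 = 1.758 mg/L.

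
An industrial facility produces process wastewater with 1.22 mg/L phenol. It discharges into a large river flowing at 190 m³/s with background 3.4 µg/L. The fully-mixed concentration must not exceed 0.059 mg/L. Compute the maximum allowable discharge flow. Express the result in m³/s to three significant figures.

9.10 m³/s

3.4 µg/L = 0.0034 mg/L.
Mass balance at complete mixing: C_std·(Q_w + Q_r) = Q_w·C_e + Q_r·C_b.
Rearranging, Q_w = Q_r·(C_std − C_b)/(C_e − C_std) = 190·(0.059 − 0.0034) / (1.22 − 0.059) = 9.099 m³/s.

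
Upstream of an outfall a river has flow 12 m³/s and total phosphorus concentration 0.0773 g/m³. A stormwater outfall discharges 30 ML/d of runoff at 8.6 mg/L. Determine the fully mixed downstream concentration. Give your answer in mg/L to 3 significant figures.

30 ML/d = 0.3472 m³/s.
Conservation of mass across the mixing zone: C = (0.3472·8.6 + 12·0.0773) / (0.3472 + 12) = 3.914/12.35 = 0.317 mg/L.

0.317 mg/L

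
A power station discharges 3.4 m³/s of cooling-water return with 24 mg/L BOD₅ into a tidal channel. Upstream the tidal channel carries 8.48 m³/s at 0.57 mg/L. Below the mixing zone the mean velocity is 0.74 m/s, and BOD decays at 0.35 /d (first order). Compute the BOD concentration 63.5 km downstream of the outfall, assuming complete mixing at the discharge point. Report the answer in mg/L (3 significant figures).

5.14 mg/L

After complete mixing, C₀ = (3.4·24 + 8.48·0.57) / 11.88 = 7.276 mg/L.
Travel time t = 6.35e+04 m / 0.74 m/s = 8.581e+04 s = 0.9932 d.
C = 7.276·exp(−0.35·0.9932) = 7.276·0.7064 = 5.139 mg/L.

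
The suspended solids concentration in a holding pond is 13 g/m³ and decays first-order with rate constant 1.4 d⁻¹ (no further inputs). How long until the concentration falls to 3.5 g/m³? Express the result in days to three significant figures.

t = ln(C₀/C)/k = ln(13/3.5)/1.4 = 1.312/1.4 = 0.9373 d.

0.937 d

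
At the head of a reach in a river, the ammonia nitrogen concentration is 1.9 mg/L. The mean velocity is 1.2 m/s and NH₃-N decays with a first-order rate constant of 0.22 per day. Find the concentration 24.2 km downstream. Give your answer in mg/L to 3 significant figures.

Travel time t = 24.2 km / 1.2 m/s = 2.42e+04/1.2 = 2.017e+04 s = 0.2334 d.
First-order decay: C = 1.9·exp(−0.22·0.2334) = 1.9·0.9499 = 1.805 mg/L.

1.80 mg/L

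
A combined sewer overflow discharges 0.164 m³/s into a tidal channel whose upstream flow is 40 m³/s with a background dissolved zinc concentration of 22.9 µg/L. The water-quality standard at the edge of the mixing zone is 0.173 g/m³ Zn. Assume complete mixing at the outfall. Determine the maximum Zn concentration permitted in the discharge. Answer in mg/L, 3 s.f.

36.8 mg/L

22.9 µg/L = 0.0229 mg/L.
Mass balance: 0.173·40.16 = 0.164·Cₑ + 40·0.0229.
Cₑ = (6.948 − 0.916) / 0.164 = 36.78 mg/L.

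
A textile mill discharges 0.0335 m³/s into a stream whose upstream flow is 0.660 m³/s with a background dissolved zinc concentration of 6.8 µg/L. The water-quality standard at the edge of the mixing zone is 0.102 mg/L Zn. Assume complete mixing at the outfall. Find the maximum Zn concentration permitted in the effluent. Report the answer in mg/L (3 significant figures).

1.98 mg/L

6.8 µg/L = 0.0068 mg/L.
Mass balance: 0.102·0.6935 = 0.0335·Cₑ + 0.66·0.0068.
Cₑ = (0.07074 − 0.004488) / 0.0335 = 1.978 mg/L.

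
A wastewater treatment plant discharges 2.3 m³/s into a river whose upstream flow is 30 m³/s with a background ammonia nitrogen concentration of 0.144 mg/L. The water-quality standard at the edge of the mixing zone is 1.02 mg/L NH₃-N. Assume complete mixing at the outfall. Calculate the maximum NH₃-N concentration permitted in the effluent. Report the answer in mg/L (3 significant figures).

12.4 mg/L

Mass balance: 1.02·32.3 = 2.3·Cₑ + 30·0.144.
Cₑ = (32.95 − 4.32) / 2.3 = 12.45 mg/L.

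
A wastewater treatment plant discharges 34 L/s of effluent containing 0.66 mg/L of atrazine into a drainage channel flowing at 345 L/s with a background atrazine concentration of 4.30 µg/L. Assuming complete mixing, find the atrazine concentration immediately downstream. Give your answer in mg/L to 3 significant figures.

0.0631 mg/L

34 L/s = 0.034 m³/s.
345 L/s = 0.345 m³/s.
4.30 µg/L = 0.0043 mg/L.
By mass balance at complete mixing, C = (0.034·0.66 + 0.345·0.0043) / (0.034 + 0.345) = 0.02392/0.379 = 0.06312 mg/L.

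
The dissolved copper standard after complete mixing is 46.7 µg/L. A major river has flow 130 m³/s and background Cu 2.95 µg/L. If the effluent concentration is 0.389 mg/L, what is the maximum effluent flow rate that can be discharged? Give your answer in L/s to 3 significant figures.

16600 L/s

2.95 µg/L = 0.00295 mg/L.
46.7 µg/L = 0.0467 mg/L.
Mass balance at complete mixing: C_std·(Q_w + Q_r) = Q_w·C_e + Q_r·C_b.
Rearranging, Q_w = Q_r·(C_std − C_b)/(C_e − C_std) = 130·(0.0467 − 0.00295) / (0.389 − 0.0467) = 16.62 m³/s.
= 1.662e+04 L/s.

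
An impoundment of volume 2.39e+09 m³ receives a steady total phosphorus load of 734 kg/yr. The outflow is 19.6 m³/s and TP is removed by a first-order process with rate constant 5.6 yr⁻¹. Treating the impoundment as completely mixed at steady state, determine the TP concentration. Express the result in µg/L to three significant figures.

Outflow Q = 19.6 m³/s × 3.156e+07 s/yr = 6.185e+08 m³/yr.
Steady-state CSTR mass balance: W = Q·C + k·V·C, so C = W/(Q + kV).
Q + kV = 6.185e+08 + 5.6·2.39e+09 = 1.4e+10 m³/yr.
C = 734/1.4e+10 = 5.242e-08 kg/m³ = 5.242e-05 mg/L = 0.05242 µg/L.

0.0524 µg/L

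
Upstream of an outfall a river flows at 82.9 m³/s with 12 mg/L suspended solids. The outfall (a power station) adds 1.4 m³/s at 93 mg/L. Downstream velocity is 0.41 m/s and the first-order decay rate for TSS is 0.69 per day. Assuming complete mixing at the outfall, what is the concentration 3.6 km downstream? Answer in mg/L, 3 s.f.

12.4 mg/L

After complete mixing, C₀ = (1.4·93 + 82.9·12) / 84.3 = 13.35 mg/L.
Travel time t = 3600 m / 0.41 m/s = 8780 s = 0.1016 d.
C = 13.35·exp(−0.69·0.1016) = 13.35·0.9323 = 12.44 mg/L.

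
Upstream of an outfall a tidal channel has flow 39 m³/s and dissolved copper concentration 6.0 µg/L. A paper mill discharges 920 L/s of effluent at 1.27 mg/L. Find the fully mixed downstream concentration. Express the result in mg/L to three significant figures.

0.0351 mg/L

920 L/s = 0.92 m³/s.
6.0 µg/L = 0.006 mg/L.
By mass balance at complete mixing, C = (0.92·1.27 + 39·0.006) / (0.92 + 39) = 1.402/39.92 = 0.03513 mg/L.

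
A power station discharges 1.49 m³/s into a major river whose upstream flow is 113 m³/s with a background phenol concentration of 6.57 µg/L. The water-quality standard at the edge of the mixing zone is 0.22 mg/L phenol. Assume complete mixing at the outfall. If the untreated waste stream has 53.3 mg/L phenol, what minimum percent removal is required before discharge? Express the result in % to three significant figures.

69.2 %

6.57 µg/L = 0.00657 mg/L.
Mass balance: 0.22·114.5 = 1.49·Cₑ + 113·0.00657.
Cₑ = (25.19 − 0.7424) / 1.49 = 16.41 mg/L.
Required removal = 1 − 16.41/53.3 = 69.22 %.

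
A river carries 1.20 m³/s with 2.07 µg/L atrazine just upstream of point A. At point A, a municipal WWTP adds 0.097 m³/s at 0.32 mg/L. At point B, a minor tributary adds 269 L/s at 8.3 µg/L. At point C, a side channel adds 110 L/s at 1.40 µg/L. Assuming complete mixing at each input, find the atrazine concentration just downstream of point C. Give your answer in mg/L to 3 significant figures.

2.07 µg/L = 0.00207 mg/L.
After input A: C = (1.2·0.00207 + 0.097·0.32) / 1.297 = 0.02585 mg/L.
269 L/s = 0.269 m³/s.
8.3 µg/L = 0.0083 mg/L.
After input B: C = (1.297·0.02585 + 0.269·0.0083) / 1.566 = 0.02283 mg/L.
110 L/s = 0.11 m³/s.
1.40 µg/L = 0.0014 mg/L.
After input C: C = (1.566·0.02283 + 0.11·0.0014) / 1.676 = 0.02143 mg/L.

0.0214 mg/L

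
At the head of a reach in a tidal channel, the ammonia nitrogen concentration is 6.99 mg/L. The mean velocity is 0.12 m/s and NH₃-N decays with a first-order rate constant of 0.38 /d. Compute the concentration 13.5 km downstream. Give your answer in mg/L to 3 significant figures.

Travel time t = 13.5 km / 0.12 m/s = 1.35e+04/0.12 = 1.125e+05 s = 1.302 d.
First-order decay: C = 6.99·exp(−0.38·1.302) = 6.99·0.6097 = 4.262 mg/L.

4.26 mg/L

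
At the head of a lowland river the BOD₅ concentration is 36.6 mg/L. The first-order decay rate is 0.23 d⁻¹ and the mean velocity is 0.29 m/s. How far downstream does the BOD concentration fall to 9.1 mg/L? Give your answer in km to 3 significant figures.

From C = C₀·e^(−kt), t = ln(C₀/C)/k = ln(36.6/9.1)/0.23 = 1.392/0.23 = 6.051 d.
Distance = v·t = 0.29 m/s × 5.228e+05 s = 1.516e+05 m = 151.6 km.

152 km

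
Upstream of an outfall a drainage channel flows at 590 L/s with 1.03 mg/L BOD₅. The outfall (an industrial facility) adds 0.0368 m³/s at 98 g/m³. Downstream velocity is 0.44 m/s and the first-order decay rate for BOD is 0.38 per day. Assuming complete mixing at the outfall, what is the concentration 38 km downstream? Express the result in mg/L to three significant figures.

4.60 mg/L

590 L/s = 0.59 m³/s.
After complete mixing, C₀ = (0.0368·98 + 0.59·1.03) / 0.6268 = 6.723 mg/L.
Travel time t = 3.8e+04 m / 0.44 m/s = 8.636e+04 s = 0.9996 d.
C = 6.723·exp(−0.38·0.9996) = 6.723·0.684 = 4.598 mg/L.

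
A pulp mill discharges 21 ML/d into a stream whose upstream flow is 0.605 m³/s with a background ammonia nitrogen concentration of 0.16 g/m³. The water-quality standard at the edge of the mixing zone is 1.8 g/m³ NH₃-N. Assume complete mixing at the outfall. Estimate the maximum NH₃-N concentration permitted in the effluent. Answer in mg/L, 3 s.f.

21 ML/d = 0.2431 m³/s.
Mass balance: 1.8·0.8481 = 0.2431·Cₑ + 0.605·0.16.
Cₑ = (1.526 − 0.0968) / 0.2431 = 5.882 mg/L.

5.88 mg/L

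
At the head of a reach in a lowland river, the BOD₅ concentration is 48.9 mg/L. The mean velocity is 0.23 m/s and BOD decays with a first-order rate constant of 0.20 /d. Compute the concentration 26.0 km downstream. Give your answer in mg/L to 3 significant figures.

37.6 mg/L

Travel time t = 26.0 km / 0.23 m/s = 2.6e+04/0.23 = 1.13e+05 s = 1.308 d.
First-order decay: C = 48.9·exp(−0.20·1.308) = 48.9·0.7698 = 37.64 mg/L.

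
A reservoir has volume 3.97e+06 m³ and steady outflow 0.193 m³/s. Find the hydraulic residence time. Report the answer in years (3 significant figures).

Q = 0.193 m³/s × 3.156e+07 s/yr = 6.091e+06 m³/yr.
Hydraulic residence time τ = V/Q = 3.97e+06/6.091e+06 = 0.6518 yr.

0.652 yr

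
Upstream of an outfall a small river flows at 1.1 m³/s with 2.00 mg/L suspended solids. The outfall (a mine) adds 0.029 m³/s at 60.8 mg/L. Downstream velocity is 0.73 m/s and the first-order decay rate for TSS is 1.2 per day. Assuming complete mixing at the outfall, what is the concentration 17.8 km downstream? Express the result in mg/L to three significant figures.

2.50 mg/L

After complete mixing, C₀ = (0.029·60.8 + 1.1·2) / 1.129 = 3.51 mg/L.
Travel time t = 1.78e+04 m / 0.73 m/s = 2.438e+04 s = 0.2822 d.
C = 3.51·exp(−1.2·0.2822) = 3.51·0.7127 = 2.502 mg/L.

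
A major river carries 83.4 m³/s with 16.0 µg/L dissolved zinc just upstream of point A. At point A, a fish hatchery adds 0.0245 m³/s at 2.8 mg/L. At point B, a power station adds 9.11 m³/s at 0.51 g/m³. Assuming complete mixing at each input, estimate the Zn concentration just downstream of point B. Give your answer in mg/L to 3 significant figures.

16.0 µg/L = 0.016 mg/L.
After input A: C = (83.4·0.016 + 0.0245·2.8) / 83.42 = 0.01682 mg/L.
After input B: C = (83.42·0.01682 + 9.11·0.51) / 92.53 = 0.06537 mg/L.

0.0654 mg/L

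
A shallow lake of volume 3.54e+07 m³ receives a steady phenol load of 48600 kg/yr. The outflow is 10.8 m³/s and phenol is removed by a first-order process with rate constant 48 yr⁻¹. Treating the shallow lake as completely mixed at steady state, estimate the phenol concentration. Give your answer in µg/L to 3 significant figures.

23.8 µg/L

Outflow Q = 10.8 m³/s × 3.156e+07 s/yr = 3.408e+08 m³/yr.
Steady-state CSTR mass balance: W = Q·C + k·V·C, so C = W/(Q + kV).
Q + kV = 3.408e+08 + 48·3.54e+07 = 2.04e+09 m³/yr.
C = 48600/2.04e+09 = 2.382e-05 kg/m³ = 0.02382 mg/L = 23.82 µg/L.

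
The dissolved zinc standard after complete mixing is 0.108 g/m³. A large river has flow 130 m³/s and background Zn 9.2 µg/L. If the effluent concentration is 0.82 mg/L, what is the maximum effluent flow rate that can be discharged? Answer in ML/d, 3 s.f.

1560 ML/d

9.2 µg/L = 0.0092 mg/L.
Mass balance at complete mixing: C_std·(Q_w + Q_r) = Q_w·C_e + Q_r·C_b.
Rearranging, Q_w = Q_r·(C_std − C_b)/(C_e − C_std) = 130·(0.108 − 0.0092) / (0.82 − 0.108) = 18.04 m³/s.
= 1559 ML/d.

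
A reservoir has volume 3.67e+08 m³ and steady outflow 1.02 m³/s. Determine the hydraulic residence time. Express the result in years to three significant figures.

11.4 yr

Q = 1.02 m³/s × 3.156e+07 s/yr = 3.219e+07 m³/yr.
Hydraulic residence time τ = V/Q = 3.67e+08/3.219e+07 = 11.4 yr.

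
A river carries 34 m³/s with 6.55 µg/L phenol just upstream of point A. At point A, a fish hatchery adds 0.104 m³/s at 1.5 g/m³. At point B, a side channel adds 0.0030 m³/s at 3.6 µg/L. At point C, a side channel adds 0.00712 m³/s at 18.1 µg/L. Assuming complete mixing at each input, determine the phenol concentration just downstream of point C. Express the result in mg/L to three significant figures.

0.0111 mg/L

6.55 µg/L = 0.00655 mg/L.
After input A: C = (34·0.00655 + 0.104·1.5) / 34.1 = 0.0111 mg/L.
3.6 µg/L = 0.0036 mg/L.
After input B: C = (34.1·0.0111 + 0.003·0.0036) / 34.11 = 0.0111 mg/L.
18.1 µg/L = 0.0181 mg/L.
After input C: C = (34.11·0.0111 + 0.00712·0.0181) / 34.11 = 0.01111 mg/L.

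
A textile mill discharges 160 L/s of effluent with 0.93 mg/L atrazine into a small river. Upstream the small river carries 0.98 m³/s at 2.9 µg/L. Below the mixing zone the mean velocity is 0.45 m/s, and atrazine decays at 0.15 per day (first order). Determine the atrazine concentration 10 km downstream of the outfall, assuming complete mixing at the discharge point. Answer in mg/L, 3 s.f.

0.128 mg/L

160 L/s = 0.16 m³/s.
2.9 µg/L = 0.0029 mg/L.
After complete mixing, C₀ = (0.16·0.93 + 0.98·0.0029) / 1.14 = 0.133 mg/L.
Travel time t = 1e+04 m / 0.45 m/s = 2.222e+04 s = 0.2572 d.
C = 0.133·exp(−0.15·0.2572) = 0.133·0.9622 = 0.128 mg/L.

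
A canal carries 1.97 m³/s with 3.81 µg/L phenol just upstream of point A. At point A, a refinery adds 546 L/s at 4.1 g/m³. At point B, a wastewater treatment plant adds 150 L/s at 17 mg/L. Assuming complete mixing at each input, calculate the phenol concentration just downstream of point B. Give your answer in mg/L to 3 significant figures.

3.81 µg/L = 0.00381 mg/L.
546 L/s = 0.546 m³/s.
After input A: C = (1.97·0.00381 + 0.546·4.1) / 2.516 = 0.8927 mg/L.
150 L/s = 0.15 m³/s.
After input B: C = (2.516·0.8927 + 0.15·17) / 2.666 = 1.799 mg/L.

1.80 mg/L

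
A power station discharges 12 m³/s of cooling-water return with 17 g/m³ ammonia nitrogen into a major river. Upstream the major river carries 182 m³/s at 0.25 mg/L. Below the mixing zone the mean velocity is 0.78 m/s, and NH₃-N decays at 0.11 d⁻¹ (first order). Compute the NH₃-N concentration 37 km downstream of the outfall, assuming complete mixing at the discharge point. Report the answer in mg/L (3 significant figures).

After complete mixing, C₀ = (12·17 + 182·0.25) / 194 = 1.286 mg/L.
Travel time t = 3.7e+04 m / 0.78 m/s = 4.744e+04 s = 0.549 d.
C = 1.286·exp(−0.11·0.549) = 1.286·0.9414 = 1.211 mg/L.

1.21 mg/L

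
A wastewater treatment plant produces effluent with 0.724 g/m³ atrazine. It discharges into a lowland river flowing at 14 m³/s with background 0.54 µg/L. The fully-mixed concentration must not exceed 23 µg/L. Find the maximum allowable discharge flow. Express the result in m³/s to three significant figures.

0.449 m³/s

0.54 µg/L = 0.00054 mg/L.
23 µg/L = 0.023 mg/L.
Mass balance at complete mixing: C_std·(Q_w + Q_r) = Q_w·C_e + Q_r·C_b.
Rearranging, Q_w = Q_r·(C_std − C_b)/(C_e − C_std) = 14·(0.023 − 0.00054) / (0.724 − 0.023) = 0.4486 m³/s.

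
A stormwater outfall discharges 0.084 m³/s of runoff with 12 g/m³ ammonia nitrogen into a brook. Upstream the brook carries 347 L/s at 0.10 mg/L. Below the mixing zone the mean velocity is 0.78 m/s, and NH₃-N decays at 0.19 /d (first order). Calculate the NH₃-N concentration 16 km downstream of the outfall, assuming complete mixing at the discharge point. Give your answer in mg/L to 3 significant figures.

2.31 mg/L

347 L/s = 0.347 m³/s.
After complete mixing, C₀ = (0.084·12 + 0.347·0.1) / 0.431 = 2.419 mg/L.
Travel time t = 1.6e+04 m / 0.78 m/s = 2.051e+04 s = 0.2374 d.
C = 2.419·exp(−0.19·0.2374) = 2.419·0.9559 = 2.313 mg/L.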